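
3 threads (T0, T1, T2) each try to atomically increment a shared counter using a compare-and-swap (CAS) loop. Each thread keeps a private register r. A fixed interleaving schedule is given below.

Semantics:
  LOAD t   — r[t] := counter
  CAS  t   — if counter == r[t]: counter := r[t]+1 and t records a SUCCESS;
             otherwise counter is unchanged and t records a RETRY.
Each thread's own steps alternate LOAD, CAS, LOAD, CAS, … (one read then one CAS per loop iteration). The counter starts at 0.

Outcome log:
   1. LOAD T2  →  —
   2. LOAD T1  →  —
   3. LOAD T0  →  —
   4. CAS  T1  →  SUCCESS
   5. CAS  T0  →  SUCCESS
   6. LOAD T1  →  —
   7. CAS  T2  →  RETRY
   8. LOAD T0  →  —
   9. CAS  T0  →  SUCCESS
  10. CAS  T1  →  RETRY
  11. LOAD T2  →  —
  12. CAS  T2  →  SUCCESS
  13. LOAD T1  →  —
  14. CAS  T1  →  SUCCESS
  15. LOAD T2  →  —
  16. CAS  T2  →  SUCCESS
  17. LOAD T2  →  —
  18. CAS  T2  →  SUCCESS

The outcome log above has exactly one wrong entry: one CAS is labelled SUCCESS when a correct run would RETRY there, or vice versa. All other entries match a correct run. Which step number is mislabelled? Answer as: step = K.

Correct run:
[1] T2.load  rd  (counter 0, T2.r 0)
[2] T1.load  rd  (counter 0, T1.r 0)
[3] T0.load  rd  (counter 0, T0.r 0)
[4] T1.cas  hit  (counter 1, T1.r 0)
[5] T0.cas  miss  (counter 1, T0.r 0)
[6] T1.load  rd  (counter 1, T1.r 1)
[7] T2.cas  miss  (counter 1, T2.r 0)
[8] T0.load  rd  (counter 1, T0.r 1)
[9] T0.cas  hit  (counter 2, T0.r 1)
[10] T1.cas  miss  (counter 2, T1.r 1)
[11] T2.load  rd  (counter 2, T2.r 2)
[12] T2.cas  hit  (counter 3, T2.r 2)
[13] T1.load  rd  (counter 3, T1.r 3)
[14] T1.cas  hit  (counter 4, T1.r 3)
[15] T2.load  rd  (counter 4, T2.r 4)
[16] T2.cas  hit  (counter 5, T2.r 4)
[17] T2.load  rd  (counter 5, T2.r 5)
[18] T2.cas  hit  (counter 6, T2.r 5)
Mismatch at 5.

step = 5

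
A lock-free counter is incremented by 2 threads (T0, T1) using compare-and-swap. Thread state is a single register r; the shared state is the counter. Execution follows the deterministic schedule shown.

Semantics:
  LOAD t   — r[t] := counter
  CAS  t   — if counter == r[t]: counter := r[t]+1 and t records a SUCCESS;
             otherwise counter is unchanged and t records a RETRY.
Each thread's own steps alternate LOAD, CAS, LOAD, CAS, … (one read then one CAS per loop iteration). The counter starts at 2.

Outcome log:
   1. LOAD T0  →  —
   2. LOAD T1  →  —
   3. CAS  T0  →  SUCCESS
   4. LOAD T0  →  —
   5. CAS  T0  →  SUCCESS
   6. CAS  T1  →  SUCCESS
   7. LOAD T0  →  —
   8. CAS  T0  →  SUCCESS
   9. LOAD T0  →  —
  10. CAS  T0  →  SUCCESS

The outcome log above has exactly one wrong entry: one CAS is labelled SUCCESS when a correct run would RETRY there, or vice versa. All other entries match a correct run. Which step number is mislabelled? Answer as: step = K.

Reference trace:
[1] T0.load  rd  (counter 2, T0.r 2)
[2] T1.load  rd  (counter 2, T1.r 2)
[3] T0.cas  hit  (counter 3, T0.r 2)
[4] T0.load  rd  (counter 3, T0.r 3)
[5] T0.cas  hit  (counter 4, T0.r 3)
[6] T1.cas  miss  (counter 4, T1.r 2)
[7] T0.load  rd  (counter 4, T0.r 4)
[8] T0.cas  hit  (counter 5, T0.r 4)
[9] T0.load  rd  (counter 5, T0.r 5)
[10] T0.cas  hit  (counter 6, T0.r 5)
Mismatch at 6.

step = 6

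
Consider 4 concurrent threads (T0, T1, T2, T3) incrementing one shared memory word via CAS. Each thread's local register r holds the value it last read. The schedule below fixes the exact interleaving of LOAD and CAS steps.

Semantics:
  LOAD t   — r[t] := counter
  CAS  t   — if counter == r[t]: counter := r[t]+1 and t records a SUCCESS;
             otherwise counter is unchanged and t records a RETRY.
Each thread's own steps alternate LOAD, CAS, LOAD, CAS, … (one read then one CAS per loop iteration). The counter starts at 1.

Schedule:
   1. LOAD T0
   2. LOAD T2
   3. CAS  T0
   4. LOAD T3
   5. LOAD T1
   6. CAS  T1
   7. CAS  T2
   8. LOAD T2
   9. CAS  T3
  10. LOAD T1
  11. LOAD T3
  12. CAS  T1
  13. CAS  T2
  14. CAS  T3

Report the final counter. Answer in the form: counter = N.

T0 LOAD — after: cnt=1, r=1 — load
T2 LOAD — after: cnt=1, r=1 — load
T0 CAS — after: cnt=2, r=1 — ok
T3 LOAD — after: cnt=2, r=2 — load
T1 LOAD — after: cnt=2, r=2 — load
T1 CAS — after: cnt=3, r=2 — ok
T2 CAS — after: cnt=3, r=1 — retry
T2 LOAD — after: cnt=3, r=3 — load
T3 CAS — after: cnt=3, r=2 — retry
T1 LOAD — after: cnt=3, r=3 — load
T3 LOAD — after: cnt=3, r=3 — load
T1 CAS — after: cnt=4, r=3 — ok
T2 CAS — after: cnt=4, r=3 — retry
T3 CAS — after: cnt=4, r=3 — retry

counter = 4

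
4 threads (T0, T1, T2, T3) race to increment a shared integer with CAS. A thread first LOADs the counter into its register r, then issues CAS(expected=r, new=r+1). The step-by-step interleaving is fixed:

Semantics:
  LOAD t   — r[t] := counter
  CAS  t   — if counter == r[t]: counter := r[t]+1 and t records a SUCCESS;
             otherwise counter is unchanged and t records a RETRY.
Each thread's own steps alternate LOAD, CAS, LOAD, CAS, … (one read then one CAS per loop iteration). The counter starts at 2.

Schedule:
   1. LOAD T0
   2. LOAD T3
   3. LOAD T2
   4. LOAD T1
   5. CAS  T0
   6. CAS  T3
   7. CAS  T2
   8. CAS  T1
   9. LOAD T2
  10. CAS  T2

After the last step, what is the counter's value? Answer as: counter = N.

counter = 4

T0 LOAD — after: cnt=2, r=2 — load
T3 LOAD — after: cnt=2, r=2 — load
T2 LOAD — after: cnt=2, r=2 — load
T1 LOAD — after: cnt=2, r=2 — load
T0 CAS — after: cnt=3, r=2 — ok
T3 CAS — after: cnt=3, r=2 — retry
T2 CAS — after: cnt=3, r=2 — retry
T1 CAS — after: cnt=3, r=2 — retry
T2 LOAD — after: cnt=3, r=3 — load
T2 CAS — after: cnt=4, r=3 — ok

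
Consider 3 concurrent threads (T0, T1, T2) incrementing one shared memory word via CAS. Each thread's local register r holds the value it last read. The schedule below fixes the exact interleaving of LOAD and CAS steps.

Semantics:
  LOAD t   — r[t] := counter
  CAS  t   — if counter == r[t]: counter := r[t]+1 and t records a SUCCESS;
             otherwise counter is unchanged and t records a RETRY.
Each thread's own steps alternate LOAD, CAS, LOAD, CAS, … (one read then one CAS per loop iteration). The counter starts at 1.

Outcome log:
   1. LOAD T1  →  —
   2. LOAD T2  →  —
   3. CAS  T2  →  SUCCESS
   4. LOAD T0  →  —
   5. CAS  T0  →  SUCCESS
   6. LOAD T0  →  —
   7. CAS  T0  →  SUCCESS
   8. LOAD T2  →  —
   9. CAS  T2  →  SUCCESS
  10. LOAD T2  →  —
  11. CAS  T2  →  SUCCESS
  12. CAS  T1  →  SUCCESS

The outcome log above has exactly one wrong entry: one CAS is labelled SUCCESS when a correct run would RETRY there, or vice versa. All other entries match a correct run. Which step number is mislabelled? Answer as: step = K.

Correct run:
#1 T1 reads 1
#2 T2 reads 1
#3 T2 CAS(1→2) writes; counter now 2
#4 T0 reads 2
#5 T0 CAS(2→3) writes; counter now 3
#6 T0 reads 3
#7 T0 CAS(3→4) writes; counter now 4
#8 T2 reads 4
#9 T2 CAS(4→5) writes; counter now 5
#10 T2 reads 5
#11 T2 CAS(5→6) writes; counter now 6
#12 T1 CAS(1→2) fails; counter now 6
Log disagrees first at step 12.

step = 12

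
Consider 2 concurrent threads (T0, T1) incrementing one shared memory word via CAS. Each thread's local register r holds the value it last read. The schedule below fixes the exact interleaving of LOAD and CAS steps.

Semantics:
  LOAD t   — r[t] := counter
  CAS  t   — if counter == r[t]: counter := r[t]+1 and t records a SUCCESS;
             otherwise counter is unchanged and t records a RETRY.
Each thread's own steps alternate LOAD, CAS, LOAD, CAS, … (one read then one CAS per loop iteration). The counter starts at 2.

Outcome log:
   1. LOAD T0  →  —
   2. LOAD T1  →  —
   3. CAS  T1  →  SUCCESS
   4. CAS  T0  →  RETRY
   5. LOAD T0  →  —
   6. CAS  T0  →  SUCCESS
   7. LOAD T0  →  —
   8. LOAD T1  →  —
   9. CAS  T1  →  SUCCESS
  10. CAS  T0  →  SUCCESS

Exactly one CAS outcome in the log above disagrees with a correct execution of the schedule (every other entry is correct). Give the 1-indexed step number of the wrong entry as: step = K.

step = 10

Reference trace:
1. LOAD T0 → mem=2 r[T0]=2 [LOAD]
2. LOAD T1 → mem=2 r[T1]=2 [LOAD]
3. CAS T1 → mem=3 r[T1]=2 [OK]
4. CAS T0 → mem=3 r[T0]=2 [RETRY]
5. LOAD T0 → mem=3 r[T0]=3 [LOAD]
6. CAS T0 → mem=4 r[T0]=3 [OK]
7. LOAD T0 → mem=4 r[T0]=4 [LOAD]
8. LOAD T1 → mem=4 r[T1]=4 [LOAD]
9. CAS T1 → mem=5 r[T1]=4 [OK]
10. CAS T0 → mem=5 r[T0]=4 [RETRY]
Log disagrees first at step 10.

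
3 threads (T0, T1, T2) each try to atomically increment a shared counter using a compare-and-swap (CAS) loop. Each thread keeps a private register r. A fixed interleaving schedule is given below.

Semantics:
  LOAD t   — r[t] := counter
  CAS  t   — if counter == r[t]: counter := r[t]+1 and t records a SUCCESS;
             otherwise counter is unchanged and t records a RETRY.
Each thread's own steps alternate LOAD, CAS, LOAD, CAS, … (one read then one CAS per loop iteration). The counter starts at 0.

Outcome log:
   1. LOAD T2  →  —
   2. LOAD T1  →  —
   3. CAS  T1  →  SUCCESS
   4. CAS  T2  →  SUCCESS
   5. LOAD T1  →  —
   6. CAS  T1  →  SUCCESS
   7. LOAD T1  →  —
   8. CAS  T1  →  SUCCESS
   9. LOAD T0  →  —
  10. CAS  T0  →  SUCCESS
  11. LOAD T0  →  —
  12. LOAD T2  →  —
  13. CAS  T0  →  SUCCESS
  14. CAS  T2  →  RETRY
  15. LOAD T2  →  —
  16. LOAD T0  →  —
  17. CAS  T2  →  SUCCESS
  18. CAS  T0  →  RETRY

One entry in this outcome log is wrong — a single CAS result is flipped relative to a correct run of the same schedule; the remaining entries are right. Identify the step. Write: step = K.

step = 4

Correct run:
   1) LOAD T2:  M=0  r_T2=0
   2) LOAD T1:  M=0  r_T1=0
   3) CAS  T1:  M=1  r_T1=0 ✓
   4) CAS  T2:  M=1  r_T2=0 ✗
   5) LOAD T1:  M=1  r_T1=1
   6) CAS  T1:  M=2  r_T1=1 ✓
   7) LOAD T1:  M=2  r_T1=2
   8) CAS  T1:  M=3  r_T1=2 ✓
   9) LOAD T0:  M=3  r_T0=3
  10) CAS  T0:  M=4  r_T0=3 ✓
  11) LOAD T0:  M=4  r_T0=4
  12) LOAD T2:  M=4  r_T2=4
  13) CAS  T0:  M=5  r_T0=4 ✓
  14) CAS  T2:  M=5  r_T2=4 ✗
  15) LOAD T2:  M=5  r_T2=5
  16) LOAD T0:  M=5  r_T0=5
  17) CAS  T2:  M=6  r_T2=5 ✓
  18) CAS  T0:  M=6  r_T0=5 ✗
Mismatch at 4.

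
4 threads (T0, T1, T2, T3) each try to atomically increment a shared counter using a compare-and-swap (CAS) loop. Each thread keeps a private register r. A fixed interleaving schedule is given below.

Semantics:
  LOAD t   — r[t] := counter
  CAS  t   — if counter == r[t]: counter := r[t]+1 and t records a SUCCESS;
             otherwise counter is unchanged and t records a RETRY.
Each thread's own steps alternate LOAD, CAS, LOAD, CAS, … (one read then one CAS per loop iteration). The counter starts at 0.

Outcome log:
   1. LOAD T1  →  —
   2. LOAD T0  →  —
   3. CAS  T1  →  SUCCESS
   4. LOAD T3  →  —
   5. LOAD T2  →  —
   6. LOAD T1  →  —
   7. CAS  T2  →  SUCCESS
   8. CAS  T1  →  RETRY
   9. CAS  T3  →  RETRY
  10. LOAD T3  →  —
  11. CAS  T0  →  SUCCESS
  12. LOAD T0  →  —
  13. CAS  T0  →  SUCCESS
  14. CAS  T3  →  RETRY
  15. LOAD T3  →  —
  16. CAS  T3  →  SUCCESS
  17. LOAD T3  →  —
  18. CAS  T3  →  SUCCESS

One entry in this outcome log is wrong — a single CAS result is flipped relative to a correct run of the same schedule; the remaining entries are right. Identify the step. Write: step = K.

Correct run:
#1 T1 reads 0
#2 T0 reads 0
#3 T1 CAS(0→1) writes; counter now 1
#4 T3 reads 1
#5 T2 reads 1
#6 T1 reads 1
#7 T2 CAS(1→2) writes; counter now 2
#8 T1 CAS(1→2) fails; counter now 2
#9 T3 CAS(1→2) fails; counter now 2
#10 T3 reads 2
#11 T0 CAS(0→1) fails; counter now 2
#12 T0 reads 2
#13 T0 CAS(2→3) writes; counter now 3
#14 T3 CAS(2→3) fails; counter now 3
#15 T3 reads 3
#16 T3 CAS(3→4) writes; counter now 4
#17 T3 reads 4
#18 T3 CAS(4→5) writes; counter now 5
Mismatch at 11.

step = 11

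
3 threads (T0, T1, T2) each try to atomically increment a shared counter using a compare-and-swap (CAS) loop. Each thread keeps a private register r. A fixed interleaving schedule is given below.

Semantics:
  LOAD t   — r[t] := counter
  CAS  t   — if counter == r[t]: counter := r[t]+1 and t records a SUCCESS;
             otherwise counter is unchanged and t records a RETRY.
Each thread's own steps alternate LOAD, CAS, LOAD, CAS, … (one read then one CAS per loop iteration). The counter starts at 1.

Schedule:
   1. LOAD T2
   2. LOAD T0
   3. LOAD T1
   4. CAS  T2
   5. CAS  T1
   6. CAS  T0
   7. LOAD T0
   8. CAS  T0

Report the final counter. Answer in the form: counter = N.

[1] T2.load  rd  (counter 1, T2.r 1)
[2] T0.load  rd  (counter 1, T0.r 1)
[3] T1.load  rd  (counter 1, T1.r 1)
[4] T2.cas  hit  (counter 2, T2.r 1)
[5] T1.cas  miss  (counter 2, T1.r 1)
[6] T0.cas  miss  (counter 2, T0.r 1)
[7] T0.load  rd  (counter 2, T0.r 2)
[8] T0.cas  hit  (counter 3, T0.r 2)

counter = 3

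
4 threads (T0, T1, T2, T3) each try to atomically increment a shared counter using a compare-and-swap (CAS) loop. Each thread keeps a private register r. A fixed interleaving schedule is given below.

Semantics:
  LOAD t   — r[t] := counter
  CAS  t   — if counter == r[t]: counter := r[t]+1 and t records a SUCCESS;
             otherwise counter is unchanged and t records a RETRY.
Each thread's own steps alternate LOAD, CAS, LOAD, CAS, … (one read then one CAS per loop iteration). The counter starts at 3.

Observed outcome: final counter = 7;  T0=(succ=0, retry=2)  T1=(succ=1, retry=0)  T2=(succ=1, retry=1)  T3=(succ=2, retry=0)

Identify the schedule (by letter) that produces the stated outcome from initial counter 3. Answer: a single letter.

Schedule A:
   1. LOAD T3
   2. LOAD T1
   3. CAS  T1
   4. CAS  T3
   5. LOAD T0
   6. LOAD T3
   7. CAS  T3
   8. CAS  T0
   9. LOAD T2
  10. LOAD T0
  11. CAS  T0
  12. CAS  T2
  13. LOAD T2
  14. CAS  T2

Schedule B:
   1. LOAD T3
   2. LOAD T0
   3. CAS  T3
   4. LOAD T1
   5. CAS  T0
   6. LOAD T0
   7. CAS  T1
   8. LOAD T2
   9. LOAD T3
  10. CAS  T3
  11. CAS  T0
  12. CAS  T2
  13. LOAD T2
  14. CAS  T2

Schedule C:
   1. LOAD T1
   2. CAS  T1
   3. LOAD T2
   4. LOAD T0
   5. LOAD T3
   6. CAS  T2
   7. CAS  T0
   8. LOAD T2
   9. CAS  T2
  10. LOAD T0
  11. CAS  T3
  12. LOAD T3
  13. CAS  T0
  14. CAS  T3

Run B:
   1) LOAD T3:  M=3  r_T3=3
   2) LOAD T0:  M=3  r_T0=3
   3) CAS  T3:  M=4  r_T3=3 ✓
   4) LOAD T1:  M=4  r_T1=4
   5) CAS  T0:  M=4  r_T0=3 ✗
   6) LOAD T0:  M=4  r_T0=4
   7) CAS  T1:  M=5  r_T1=4 ✓
   8) LOAD T2:  M=5  r_T2=5
   9) LOAD T3:  M=5  r_T3=5
  10) CAS  T3:  M=6  r_T3=5 ✓
  11) CAS  T0:  M=6  r_T0=4 ✗
  12) CAS  T2:  M=6  r_T2=5 ✗
  13) LOAD T2:  M=6  r_T2=6
  14) CAS  T2:  M=7  r_T2=6 ✓

B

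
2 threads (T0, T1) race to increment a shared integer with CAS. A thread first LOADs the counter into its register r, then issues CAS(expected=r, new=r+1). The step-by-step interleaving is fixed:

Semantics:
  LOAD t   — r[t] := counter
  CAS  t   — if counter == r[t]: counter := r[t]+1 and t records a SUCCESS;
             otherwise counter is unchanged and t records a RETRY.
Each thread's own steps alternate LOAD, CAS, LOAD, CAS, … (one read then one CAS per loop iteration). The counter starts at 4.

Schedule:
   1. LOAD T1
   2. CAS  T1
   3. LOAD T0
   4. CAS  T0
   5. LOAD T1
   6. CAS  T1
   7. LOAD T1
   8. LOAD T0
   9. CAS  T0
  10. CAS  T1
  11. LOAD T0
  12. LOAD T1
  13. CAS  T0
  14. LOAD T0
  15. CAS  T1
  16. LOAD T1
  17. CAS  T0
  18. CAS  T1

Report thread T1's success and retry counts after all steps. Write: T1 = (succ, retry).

T1 = (2, 3)

1. LOAD T1 → mem=4 r[T1]=4 [LOAD]
2. CAS T1 → mem=5 r[T1]=4 [OK]
3. LOAD T0 → mem=5 r[T0]=5 [LOAD]
4. CAS T0 → mem=6 r[T0]=5 [OK]
5. LOAD T1 → mem=6 r[T1]=6 [LOAD]
6. CAS T1 → mem=7 r[T1]=6 [OK]
7. LOAD T1 → mem=7 r[T1]=7 [LOAD]
8. LOAD T0 → mem=7 r[T0]=7 [LOAD]
9. CAS T0 → mem=8 r[T0]=7 [OK]
10. CAS T1 → mem=8 r[T1]=7 [RETRY]
11. LOAD T0 → mem=8 r[T0]=8 [LOAD]
12. LOAD T1 → mem=8 r[T1]=8 [LOAD]
13. CAS T0 → mem=9 r[T0]=8 [OK]
14. LOAD T0 → mem=9 r[T0]=9 [LOAD]
15. CAS T1 → mem=9 r[T1]=8 [RETRY]
16. LOAD T1 → mem=9 r[T1]=9 [LOAD]
17. CAS T0 → mem=10 r[T0]=9 [OK]
18. CAS T1 → mem=10 r[T1]=9 [RETRY]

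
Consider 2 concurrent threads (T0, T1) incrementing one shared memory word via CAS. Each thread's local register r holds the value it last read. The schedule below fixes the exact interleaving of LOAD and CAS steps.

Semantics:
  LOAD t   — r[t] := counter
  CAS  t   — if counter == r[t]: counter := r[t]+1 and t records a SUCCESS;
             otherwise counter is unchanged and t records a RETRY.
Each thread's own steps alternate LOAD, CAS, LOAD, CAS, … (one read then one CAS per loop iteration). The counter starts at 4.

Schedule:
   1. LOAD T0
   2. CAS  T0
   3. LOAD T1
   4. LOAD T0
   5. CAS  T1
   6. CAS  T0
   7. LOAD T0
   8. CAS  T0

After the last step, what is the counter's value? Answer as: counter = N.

counter = 7

step 1: T0 LOAD ⇒ load; ctr=4 reg=4
step 2: T0 CAS ⇒ ok; ctr=5 reg=4
step 3: T1 LOAD ⇒ load; ctr=5 reg=5
step 4: T0 LOAD ⇒ load; ctr=5 reg=5
step 5: T1 CAS ⇒ ok; ctr=6 reg=5
step 6: T0 CAS ⇒ retry; ctr=6 reg=5
step 7: T0 LOAD ⇒ load; ctr=6 reg=6
step 8: T0 CAS ⇒ ok; ctr=7 reg=6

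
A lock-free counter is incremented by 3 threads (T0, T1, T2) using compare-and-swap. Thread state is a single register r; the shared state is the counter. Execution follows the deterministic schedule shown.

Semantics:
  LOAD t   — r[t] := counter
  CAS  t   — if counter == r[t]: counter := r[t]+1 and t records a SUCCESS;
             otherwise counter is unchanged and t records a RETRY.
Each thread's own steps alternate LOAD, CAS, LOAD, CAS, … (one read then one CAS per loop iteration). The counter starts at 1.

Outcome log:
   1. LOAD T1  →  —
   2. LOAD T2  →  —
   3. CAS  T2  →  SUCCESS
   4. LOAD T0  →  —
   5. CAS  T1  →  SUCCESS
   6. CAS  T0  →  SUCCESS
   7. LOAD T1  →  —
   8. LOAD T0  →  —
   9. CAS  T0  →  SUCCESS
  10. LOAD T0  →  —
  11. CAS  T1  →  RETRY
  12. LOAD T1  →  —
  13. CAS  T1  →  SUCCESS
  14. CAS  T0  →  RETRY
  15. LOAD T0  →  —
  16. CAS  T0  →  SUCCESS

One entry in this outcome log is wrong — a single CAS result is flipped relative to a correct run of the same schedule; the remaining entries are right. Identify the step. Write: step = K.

step = 5

Reference trace:
1. LOAD T1 → mem=1 r[T1]=1 [LOAD]
2. LOAD T2 → mem=1 r[T2]=1 [LOAD]
3. CAS T2 → mem=2 r[T2]=1 [OK]
4. LOAD T0 → mem=2 r[T0]=2 [LOAD]
5. CAS T1 → mem=2 r[T1]=1 [RETRY]
6. CAS T0 → mem=3 r[T0]=2 [OK]
7. LOAD T1 → mem=3 r[T1]=3 [LOAD]
8. LOAD T0 → mem=3 r[T0]=3 [LOAD]
9. CAS T0 → mem=4 r[T0]=3 [OK]
10. LOAD T0 → mem=4 r[T0]=4 [LOAD]
11. CAS T1 → mem=4 r[T1]=3 [RETRY]
12. LOAD T1 → mem=4 r[T1]=4 [LOAD]
13. CAS T1 → mem=5 r[T1]=4 [OK]
14. CAS T0 → mem=5 r[T0]=4 [RETRY]
15. LOAD T0 → mem=5 r[T0]=5 [LOAD]
16. CAS T0 → mem=6 r[T0]=5 [OK]
Flip is step 5.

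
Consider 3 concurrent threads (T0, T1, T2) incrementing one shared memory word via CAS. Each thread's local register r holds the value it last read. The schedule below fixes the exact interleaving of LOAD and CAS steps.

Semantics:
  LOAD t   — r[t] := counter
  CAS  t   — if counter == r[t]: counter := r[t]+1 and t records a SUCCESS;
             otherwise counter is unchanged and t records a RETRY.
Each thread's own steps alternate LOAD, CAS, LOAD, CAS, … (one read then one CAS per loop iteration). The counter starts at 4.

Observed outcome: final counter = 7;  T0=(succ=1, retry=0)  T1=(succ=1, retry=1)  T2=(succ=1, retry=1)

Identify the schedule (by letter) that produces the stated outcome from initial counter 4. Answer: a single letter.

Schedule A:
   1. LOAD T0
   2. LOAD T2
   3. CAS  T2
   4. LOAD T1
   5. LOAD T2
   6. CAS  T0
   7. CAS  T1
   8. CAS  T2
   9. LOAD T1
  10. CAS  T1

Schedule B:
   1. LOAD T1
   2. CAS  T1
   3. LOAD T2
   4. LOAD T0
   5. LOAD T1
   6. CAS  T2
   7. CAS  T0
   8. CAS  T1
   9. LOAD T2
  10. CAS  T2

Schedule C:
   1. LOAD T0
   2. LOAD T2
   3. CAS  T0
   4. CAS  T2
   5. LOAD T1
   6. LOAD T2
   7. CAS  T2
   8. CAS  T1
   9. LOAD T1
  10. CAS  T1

C

Simulating candidate C:
[1] T0.load  rd  (counter 4, T0.r 4)
[2] T2.load  rd  (counter 4, T2.r 4)
[3] T0.cas  hit  (counter 5, T0.r 4)
[4] T2.cas  miss  (counter 5, T2.r 4)
[5] T1.load  rd  (counter 5, T1.r 5)
[6] T2.load  rd  (counter 5, T2.r 5)
[7] T2.cas  hit  (counter 6, T2.r 5)
[8] T1.cas  miss  (counter 6, T1.r 5)
[9] T1.load  rd  (counter 6, T1.r 6)
[10] T1.cas  hit  (counter 7, T1.r 6)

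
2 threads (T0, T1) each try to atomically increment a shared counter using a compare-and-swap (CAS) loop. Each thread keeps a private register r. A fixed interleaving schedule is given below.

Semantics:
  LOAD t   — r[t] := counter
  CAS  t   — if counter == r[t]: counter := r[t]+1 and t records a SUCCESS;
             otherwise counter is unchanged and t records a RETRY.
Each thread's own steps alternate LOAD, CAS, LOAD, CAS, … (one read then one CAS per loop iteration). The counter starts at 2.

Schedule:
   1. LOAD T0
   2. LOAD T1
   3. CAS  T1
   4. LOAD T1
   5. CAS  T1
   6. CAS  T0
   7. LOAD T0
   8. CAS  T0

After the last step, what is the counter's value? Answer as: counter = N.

1. LOAD T0 → mem=2 r[T0]=2 [LOAD]
2. LOAD T1 → mem=2 r[T1]=2 [LOAD]
3. CAS T1 → mem=3 r[T1]=2 [OK]
4. LOAD T1 → mem=3 r[T1]=3 [LOAD]
5. CAS T1 → mem=4 r[T1]=3 [OK]
6. CAS T0 → mem=4 r[T0]=2 [RETRY]
7. LOAD T0 → mem=4 r[T0]=4 [LOAD]
8. CAS T0 → mem=5 r[T0]=4 [OK]

counter = 5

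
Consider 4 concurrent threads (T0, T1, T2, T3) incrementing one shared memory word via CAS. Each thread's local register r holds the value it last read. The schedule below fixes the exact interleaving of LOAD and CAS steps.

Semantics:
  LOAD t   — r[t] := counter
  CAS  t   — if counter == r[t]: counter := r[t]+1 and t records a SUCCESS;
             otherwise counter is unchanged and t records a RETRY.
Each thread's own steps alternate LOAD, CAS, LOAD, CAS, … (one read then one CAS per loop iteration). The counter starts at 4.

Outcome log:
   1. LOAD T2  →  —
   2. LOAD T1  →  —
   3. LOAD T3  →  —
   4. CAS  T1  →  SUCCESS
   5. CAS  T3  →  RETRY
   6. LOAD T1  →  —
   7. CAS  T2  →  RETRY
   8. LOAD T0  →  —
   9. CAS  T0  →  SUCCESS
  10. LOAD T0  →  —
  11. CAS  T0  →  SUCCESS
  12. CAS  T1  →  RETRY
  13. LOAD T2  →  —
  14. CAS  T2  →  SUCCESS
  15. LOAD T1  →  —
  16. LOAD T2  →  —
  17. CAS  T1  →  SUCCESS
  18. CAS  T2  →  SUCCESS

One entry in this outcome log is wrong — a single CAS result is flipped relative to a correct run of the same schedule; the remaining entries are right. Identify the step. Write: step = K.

step = 18

Re-executing:
[1] T2.load  rd  (counter 4, T2.r 4)
[2] T1.load  rd  (counter 4, T1.r 4)
[3] T3.load  rd  (counter 4, T3.r 4)
[4] T1.cas  hit  (counter 5, T1.r 4)
[5] T3.cas  miss  (counter 5, T3.r 4)
[6] T1.load  rd  (counter 5, T1.r 5)
[7] T2.cas  miss  (counter 5, T2.r 4)
[8] T0.load  rd  (counter 5, T0.r 5)
[9] T0.cas  hit  (counter 6, T0.r 5)
[10] T0.load  rd  (counter 6, T0.r 6)
[11] T0.cas  hit  (counter 7, T0.r 6)
[12] T1.cas  miss  (counter 7, T1.r 5)
[13] T2.load  rd  (counter 7, T2.r 7)
[14] T2.cas  hit  (counter 8, T2.r 7)
[15] T1.load  rd  (counter 8, T1.r 8)
[16] T2.load  rd  (counter 8, T2.r 8)
[17] T1.cas  hit  (counter 9, T1.r 8)
[18] T2.cas  miss  (counter 9, T2.r 8)
Mismatch at 18.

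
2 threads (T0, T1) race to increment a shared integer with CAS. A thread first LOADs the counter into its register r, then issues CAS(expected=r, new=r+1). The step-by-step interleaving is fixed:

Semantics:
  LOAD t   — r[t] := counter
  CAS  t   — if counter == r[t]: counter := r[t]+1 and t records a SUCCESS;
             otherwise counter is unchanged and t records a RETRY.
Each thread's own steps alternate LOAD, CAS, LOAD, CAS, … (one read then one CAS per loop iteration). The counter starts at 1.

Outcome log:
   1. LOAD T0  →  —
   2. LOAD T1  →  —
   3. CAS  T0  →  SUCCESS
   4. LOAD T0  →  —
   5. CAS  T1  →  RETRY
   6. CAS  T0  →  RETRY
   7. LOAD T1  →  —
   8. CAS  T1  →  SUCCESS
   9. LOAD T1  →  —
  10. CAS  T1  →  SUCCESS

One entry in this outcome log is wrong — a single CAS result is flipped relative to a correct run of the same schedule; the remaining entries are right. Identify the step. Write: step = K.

Re-executing:
step 1: T0 LOAD ⇒ load; ctr=1 reg=1
step 2: T1 LOAD ⇒ load; ctr=1 reg=1
step 3: T0 CAS ⇒ ok; ctr=2 reg=1
step 4: T0 LOAD ⇒ load; ctr=2 reg=2
step 5: T1 CAS ⇒ retry; ctr=2 reg=1
step 6: T0 CAS ⇒ ok; ctr=3 reg=2
step 7: T1 LOAD ⇒ load; ctr=3 reg=3
step 8: T1 CAS ⇒ ok; ctr=4 reg=3
step 9: T1 LOAD ⇒ load; ctr=4 reg=4
step 10: T1 CAS ⇒ ok; ctr=5 reg=4
Mismatch at 6.

step = 6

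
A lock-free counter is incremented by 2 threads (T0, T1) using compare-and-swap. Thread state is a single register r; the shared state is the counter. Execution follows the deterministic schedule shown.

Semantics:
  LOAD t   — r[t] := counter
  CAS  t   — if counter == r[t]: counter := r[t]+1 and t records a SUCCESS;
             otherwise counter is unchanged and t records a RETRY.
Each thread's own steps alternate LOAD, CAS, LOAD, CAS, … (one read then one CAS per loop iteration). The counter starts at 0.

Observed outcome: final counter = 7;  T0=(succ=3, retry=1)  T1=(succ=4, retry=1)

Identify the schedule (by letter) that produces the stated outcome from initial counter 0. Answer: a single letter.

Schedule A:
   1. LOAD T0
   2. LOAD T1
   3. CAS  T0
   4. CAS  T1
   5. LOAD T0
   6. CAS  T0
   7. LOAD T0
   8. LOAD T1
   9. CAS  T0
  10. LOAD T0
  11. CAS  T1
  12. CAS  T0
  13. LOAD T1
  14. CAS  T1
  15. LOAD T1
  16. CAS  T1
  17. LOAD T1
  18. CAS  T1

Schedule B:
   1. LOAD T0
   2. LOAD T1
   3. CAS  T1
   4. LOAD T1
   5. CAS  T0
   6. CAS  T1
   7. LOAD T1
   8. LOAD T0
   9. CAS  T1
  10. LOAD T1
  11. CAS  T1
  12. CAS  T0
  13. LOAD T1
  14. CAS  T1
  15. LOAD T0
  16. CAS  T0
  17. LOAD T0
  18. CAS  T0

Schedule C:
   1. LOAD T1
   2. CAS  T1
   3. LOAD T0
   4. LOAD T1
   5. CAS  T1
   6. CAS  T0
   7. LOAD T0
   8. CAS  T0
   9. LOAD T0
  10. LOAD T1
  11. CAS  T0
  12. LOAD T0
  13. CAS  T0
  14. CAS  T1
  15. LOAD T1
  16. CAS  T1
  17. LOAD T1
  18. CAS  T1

Simulating candidate C:
1. LOAD T1 → mem=0 r[T1]=0 [LOAD]
2. CAS T1 → mem=1 r[T1]=0 [OK]
3. LOAD T0 → mem=1 r[T0]=1 [LOAD]
4. LOAD T1 → mem=1 r[T1]=1 [LOAD]
5. CAS T1 → mem=2 r[T1]=1 [OK]
6. CAS T0 → mem=2 r[T0]=1 [RETRY]
7. LOAD T0 → mem=2 r[T0]=2 [LOAD]
8. CAS T0 → mem=3 r[T0]=2 [OK]
9. LOAD T0 → mem=3 r[T0]=3 [LOAD]
10. LOAD T1 → mem=3 r[T1]=3 [LOAD]
11. CAS T0 → mem=4 r[T0]=3 [OK]
12. LOAD T0 → mem=4 r[T0]=4 [LOAD]
13. CAS T0 → mem=5 r[T0]=4 [OK]
14. CAS T1 → mem=5 r[T1]=3 [RETRY]
15. LOAD T1 → mem=5 r[T1]=5 [LOAD]
16. CAS T1 → mem=6 r[T1]=5 [OK]
17. LOAD T1 → mem=6 r[T1]=6 [LOAD]
18. CAS T1 → mem=7 r[T1]=6 [OK]

C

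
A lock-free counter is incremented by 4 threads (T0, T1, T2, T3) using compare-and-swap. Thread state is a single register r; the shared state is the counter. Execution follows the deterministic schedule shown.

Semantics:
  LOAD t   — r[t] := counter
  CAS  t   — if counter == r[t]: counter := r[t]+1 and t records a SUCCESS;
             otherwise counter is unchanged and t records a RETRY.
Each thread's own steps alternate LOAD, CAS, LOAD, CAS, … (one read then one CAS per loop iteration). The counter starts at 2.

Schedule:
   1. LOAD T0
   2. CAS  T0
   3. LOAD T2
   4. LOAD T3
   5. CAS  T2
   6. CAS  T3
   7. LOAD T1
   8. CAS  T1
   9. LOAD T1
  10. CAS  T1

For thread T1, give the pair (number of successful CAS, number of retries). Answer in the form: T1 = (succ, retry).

T1 = (2, 0)

T0 LOAD — after: cnt=2, r=2 — load
T0 CAS — after: cnt=3, r=2 — ok
T2 LOAD — after: cnt=3, r=3 — load
T3 LOAD — after: cnt=3, r=3 — load
T2 CAS — after: cnt=4, r=3 — ok
T3 CAS — after: cnt=4, r=3 — retry
T1 LOAD — after: cnt=4, r=4 — load
T1 CAS — after: cnt=5, r=4 — ok
T1 LOAD — after: cnt=5, r=5 — load
T1 CAS — after: cnt=6, r=5 — ok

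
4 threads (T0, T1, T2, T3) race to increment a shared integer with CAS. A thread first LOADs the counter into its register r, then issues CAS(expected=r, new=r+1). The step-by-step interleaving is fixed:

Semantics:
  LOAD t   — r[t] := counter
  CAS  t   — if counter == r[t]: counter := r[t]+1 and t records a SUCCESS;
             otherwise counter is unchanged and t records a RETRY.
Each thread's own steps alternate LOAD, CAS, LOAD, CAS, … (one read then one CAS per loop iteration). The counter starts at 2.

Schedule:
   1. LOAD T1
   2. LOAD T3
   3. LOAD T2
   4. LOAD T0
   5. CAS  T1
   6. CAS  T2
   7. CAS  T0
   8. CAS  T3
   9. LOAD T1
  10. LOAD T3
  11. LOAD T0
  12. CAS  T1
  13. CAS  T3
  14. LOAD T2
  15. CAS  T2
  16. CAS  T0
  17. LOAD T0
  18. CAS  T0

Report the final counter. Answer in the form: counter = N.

counter = 6

#1 T1 reads 2
#2 T3 reads 2
#3 T2 reads 2
#4 T0 reads 2
#5 T1 CAS(2→3) writes; counter now 3
#6 T2 CAS(2→3) fails; counter now 3
#7 T0 CAS(2→3) fails; counter now 3
#8 T3 CAS(2→3) fails; counter now 3
#9 T1 reads 3
#10 T3 reads 3
#11 T0 reads 3
#12 T1 CAS(3→4) writes; counter now 4
#13 T3 CAS(3→4) fails; counter now 4
#14 T2 reads 4
#15 T2 CAS(4→5) writes; counter now 5
#16 T0 CAS(3→4) fails; counter now 5
#17 T0 reads 5
#18 T0 CAS(5→6) writes; counter now 6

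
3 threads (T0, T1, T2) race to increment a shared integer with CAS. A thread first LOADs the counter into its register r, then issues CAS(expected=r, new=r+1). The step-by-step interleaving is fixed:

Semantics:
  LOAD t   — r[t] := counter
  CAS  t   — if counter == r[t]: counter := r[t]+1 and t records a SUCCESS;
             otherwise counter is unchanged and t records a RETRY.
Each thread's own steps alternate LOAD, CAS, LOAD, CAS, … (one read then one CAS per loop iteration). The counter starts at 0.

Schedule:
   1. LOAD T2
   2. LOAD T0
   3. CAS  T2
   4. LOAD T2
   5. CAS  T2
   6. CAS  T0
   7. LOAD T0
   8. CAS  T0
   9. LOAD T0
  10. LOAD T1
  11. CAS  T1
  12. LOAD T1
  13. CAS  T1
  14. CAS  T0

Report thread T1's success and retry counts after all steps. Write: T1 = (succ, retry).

1. LOAD T2 → mem=0 r[T2]=0 [LOAD]
2. LOAD T0 → mem=0 r[T0]=0 [LOAD]
3. CAS T2 → mem=1 r[T2]=0 [OK]
4. LOAD T2 → mem=1 r[T2]=1 [LOAD]
5. CAS T2 → mem=2 r[T2]=1 [OK]
6. CAS T0 → mem=2 r[T0]=0 [RETRY]
7. LOAD T0 → mem=2 r[T0]=2 [LOAD]
8. CAS T0 → mem=3 r[T0]=2 [OK]
9. LOAD T0 → mem=3 r[T0]=3 [LOAD]
10. LOAD T1 → mem=3 r[T1]=3 [LOAD]
11. CAS T1 → mem=4 r[T1]=3 [OK]
12. LOAD T1 → mem=4 r[T1]=4 [LOAD]
13. CAS T1 → mem=5 r[T1]=4 [OK]
14. CAS T0 → mem=5 r[T0]=3 [RETRY]

T1 = (2, 0)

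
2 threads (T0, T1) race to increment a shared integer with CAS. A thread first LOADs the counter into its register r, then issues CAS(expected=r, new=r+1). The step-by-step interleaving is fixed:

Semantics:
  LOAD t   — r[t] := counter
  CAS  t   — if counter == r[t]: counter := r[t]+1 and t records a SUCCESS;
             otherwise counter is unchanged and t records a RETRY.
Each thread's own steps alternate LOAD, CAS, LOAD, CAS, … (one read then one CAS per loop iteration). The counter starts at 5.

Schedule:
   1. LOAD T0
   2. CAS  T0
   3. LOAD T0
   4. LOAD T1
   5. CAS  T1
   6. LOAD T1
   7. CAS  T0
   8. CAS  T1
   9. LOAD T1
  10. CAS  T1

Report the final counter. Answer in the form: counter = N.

counter = 9

#1 T0 reads 5
#2 T0 CAS(5→6) writes; counter now 6
#3 T0 reads 6
#4 T1 reads 6
#5 T1 CAS(6→7) writes; counter now 7
#6 T1 reads 7
#7 T0 CAS(6→7) fails; counter now 7
#8 T1 CAS(7→8) writes; counter now 8
#9 T1 reads 8
#10 T1 CAS(8→9) writes; counter now 9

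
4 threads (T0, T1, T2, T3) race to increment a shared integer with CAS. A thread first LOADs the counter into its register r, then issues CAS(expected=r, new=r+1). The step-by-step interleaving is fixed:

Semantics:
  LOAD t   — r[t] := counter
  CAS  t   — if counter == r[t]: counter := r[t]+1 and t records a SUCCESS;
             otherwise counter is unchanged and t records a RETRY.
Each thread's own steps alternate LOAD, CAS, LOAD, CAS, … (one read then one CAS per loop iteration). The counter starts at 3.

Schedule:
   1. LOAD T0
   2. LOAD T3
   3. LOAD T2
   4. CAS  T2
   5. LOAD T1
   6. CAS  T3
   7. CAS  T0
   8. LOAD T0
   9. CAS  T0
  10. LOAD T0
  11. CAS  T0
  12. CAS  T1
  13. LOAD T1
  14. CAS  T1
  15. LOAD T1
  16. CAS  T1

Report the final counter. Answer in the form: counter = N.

   1) LOAD T0:  M=3  r_T0=3
   2) LOAD T3:  M=3  r_T3=3
   3) LOAD T2:  M=3  r_T2=3
   4) CAS  T2:  M=4  r_T2=3 ✓
   5) LOAD T1:  M=4  r_T1=4
   6) CAS  T3:  M=4  r_T3=3 ✗
   7) CAS  T0:  M=4  r_T0=3 ✗
   8) LOAD T0:  M=4  r_T0=4
   9) CAS  T0:  M=5  r_T0=4 ✓
  10) LOAD T0:  M=5  r_T0=5
  11) CAS  T0:  M=6  r_T0=5 ✓
  12) CAS  T1:  M=6  r_T1=4 ✗
  13) LOAD T1:  M=6  r_T1=6
  14) CAS  T1:  M=7  r_T1=6 ✓
  15) LOAD T1:  M=7  r_T1=7
  16) CAS  T1:  M=8  r_T1=7 ✓

counter = 8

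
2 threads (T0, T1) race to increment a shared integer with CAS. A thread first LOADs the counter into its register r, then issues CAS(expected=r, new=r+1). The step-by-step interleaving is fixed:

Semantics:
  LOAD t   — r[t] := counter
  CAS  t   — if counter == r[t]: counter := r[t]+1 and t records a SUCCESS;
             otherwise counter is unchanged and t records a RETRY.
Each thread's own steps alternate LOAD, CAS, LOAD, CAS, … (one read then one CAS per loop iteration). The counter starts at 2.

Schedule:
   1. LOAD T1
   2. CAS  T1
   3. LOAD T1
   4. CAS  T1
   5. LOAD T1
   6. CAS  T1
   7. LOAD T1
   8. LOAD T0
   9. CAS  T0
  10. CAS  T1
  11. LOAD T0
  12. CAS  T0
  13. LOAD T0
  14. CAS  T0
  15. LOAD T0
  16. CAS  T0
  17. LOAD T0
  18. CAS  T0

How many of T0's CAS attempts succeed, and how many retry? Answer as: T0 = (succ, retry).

T0 = (5, 0)

T1 LOAD — after: cnt=2, r=2 — load
T1 CAS — after: cnt=3, r=2 — ok
T1 LOAD — after: cnt=3, r=3 — load
T1 CAS — after: cnt=4, r=3 — ok
T1 LOAD — after: cnt=4, r=4 — load
T1 CAS — after: cnt=5, r=4 — ok
T1 LOAD — after: cnt=5, r=5 — load
T0 LOAD — after: cnt=5, r=5 — load
T0 CAS — after: cnt=6, r=5 — ok
T1 CAS — after: cnt=6, r=5 — retry
T0 LOAD — after: cnt=6, r=6 — load
T0 CAS — after: cnt=7, r=6 — ok
T0 LOAD — after: cnt=7, r=7 — load
T0 CAS — after: cnt=8, r=7 — ok
T0 LOAD — after: cnt=8, r=8 — load
T0 CAS — after: cnt=9, r=8 — ok
T0 LOAD — after: cnt=9, r=9 — load
T0 CAS — after: cnt=10, r=9 — ok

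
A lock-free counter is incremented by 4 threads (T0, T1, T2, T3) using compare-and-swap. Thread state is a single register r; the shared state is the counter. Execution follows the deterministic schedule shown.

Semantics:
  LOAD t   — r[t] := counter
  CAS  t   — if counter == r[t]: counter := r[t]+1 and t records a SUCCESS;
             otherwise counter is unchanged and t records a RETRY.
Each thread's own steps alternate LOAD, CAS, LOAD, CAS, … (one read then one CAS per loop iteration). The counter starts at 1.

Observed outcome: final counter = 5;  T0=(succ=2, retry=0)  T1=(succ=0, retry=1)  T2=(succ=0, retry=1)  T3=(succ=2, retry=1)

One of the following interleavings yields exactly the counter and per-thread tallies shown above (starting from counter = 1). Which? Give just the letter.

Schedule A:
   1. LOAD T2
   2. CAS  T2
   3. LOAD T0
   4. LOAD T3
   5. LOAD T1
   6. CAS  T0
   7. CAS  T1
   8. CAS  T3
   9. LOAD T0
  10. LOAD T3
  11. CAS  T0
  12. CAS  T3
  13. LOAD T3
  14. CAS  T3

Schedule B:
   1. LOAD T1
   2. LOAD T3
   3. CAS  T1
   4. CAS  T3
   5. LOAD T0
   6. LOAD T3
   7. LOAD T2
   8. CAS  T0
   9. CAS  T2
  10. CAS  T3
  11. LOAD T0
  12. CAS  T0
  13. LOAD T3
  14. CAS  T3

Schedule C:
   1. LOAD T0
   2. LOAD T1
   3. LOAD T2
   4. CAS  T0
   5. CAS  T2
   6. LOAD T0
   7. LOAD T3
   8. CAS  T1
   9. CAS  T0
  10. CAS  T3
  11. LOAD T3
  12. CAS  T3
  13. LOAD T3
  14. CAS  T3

C

Tracing schedule C:
step 1: T0 LOAD ⇒ load; ctr=1 reg=1
step 2: T1 LOAD ⇒ load; ctr=1 reg=1
step 3: T2 LOAD ⇒ load; ctr=1 reg=1
step 4: T0 CAS ⇒ ok; ctr=2 reg=1
step 5: T2 CAS ⇒ retry; ctr=2 reg=1
step 6: T0 LOAD ⇒ load; ctr=2 reg=2
step 7: T3 LOAD ⇒ load; ctr=2 reg=2
step 8: T1 CAS ⇒ retry; ctr=2 reg=1
step 9: T0 CAS ⇒ ok; ctr=3 reg=2
step 10: T3 CAS ⇒ retry; ctr=3 reg=2
step 11: T3 LOAD ⇒ load; ctr=3 reg=3
step 12: T3 CAS ⇒ ok; ctr=4 reg=3
step 13: T3 LOAD ⇒ load; ctr=4 reg=4
step 14: T3 CAS ⇒ ok; ctr=5 reg=4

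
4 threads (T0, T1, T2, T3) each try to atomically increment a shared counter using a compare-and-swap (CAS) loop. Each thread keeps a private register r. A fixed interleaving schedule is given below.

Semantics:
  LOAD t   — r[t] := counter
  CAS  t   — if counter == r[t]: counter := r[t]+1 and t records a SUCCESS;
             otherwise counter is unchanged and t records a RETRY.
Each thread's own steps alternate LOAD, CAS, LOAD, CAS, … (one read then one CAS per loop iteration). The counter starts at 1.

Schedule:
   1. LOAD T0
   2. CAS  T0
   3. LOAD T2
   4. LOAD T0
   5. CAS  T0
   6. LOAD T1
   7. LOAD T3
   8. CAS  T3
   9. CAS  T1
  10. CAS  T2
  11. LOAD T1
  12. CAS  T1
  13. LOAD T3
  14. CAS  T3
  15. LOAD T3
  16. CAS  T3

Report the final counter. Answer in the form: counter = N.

   1) LOAD T0:  M=1  r_T0=1
   2) CAS  T0:  M=2  r_T0=1 ✓
   3) LOAD T2:  M=2  r_T2=2
   4) LOAD T0:  M=2  r_T0=2
   5) CAS  T0:  M=3  r_T0=2 ✓
   6) LOAD T1:  M=3  r_T1=3
   7) LOAD T3:  M=3  r_T3=3
   8) CAS  T3:  M=4  r_T3=3 ✓
   9) CAS  T1:  M=4  r_T1=3 ✗
  10) CAS  T2:  M=4  r_T2=2 ✗
  11) LOAD T1:  M=4  r_T1=4
  12) CAS  T1:  M=5  r_T1=4 ✓
  13) LOAD T3:  M=5  r_T3=5
  14) CAS  T3:  M=6  r_T3=5 ✓
  15) LOAD T3:  M=6  r_T3=6
  16) CAS  T3:  M=7  r_T3=6 ✓

counter = 7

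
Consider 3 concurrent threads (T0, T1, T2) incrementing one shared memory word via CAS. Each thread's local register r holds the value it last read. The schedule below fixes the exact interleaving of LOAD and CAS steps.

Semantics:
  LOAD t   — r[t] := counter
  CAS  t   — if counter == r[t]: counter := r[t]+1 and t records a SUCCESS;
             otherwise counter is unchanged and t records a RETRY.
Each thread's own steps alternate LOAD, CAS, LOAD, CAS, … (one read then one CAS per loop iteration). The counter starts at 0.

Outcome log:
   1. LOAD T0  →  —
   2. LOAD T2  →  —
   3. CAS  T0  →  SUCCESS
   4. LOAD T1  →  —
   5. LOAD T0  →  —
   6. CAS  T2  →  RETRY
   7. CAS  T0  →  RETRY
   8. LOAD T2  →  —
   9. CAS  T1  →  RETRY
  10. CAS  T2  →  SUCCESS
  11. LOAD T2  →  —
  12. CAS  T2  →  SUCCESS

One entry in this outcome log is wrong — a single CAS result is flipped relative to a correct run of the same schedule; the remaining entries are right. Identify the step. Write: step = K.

Correct run:
1. LOAD T0 → mem=0 r[T0]=0 [LOAD]
2. LOAD T2 → mem=0 r[T2]=0 [LOAD]
3. CAS T0 → mem=1 r[T0]=0 [OK]
4. LOAD T1 → mem=1 r[T1]=1 [LOAD]
5. LOAD T0 → mem=1 r[T0]=1 [LOAD]
6. CAS T2 → mem=1 r[T2]=0 [RETRY]
7. CAS T0 → mem=2 r[T0]=1 [OK]
8. LOAD T2 → mem=2 r[T2]=2 [LOAD]
9. CAS T1 → mem=2 r[T1]=1 [RETRY]
10. CAS T2 → mem=3 r[T2]=2 [OK]
11. LOAD T2 → mem=3 r[T2]=3 [LOAD]
12. CAS T2 → mem=4 r[T2]=3 [OK]
Log disagrees first at step 7.

step = 7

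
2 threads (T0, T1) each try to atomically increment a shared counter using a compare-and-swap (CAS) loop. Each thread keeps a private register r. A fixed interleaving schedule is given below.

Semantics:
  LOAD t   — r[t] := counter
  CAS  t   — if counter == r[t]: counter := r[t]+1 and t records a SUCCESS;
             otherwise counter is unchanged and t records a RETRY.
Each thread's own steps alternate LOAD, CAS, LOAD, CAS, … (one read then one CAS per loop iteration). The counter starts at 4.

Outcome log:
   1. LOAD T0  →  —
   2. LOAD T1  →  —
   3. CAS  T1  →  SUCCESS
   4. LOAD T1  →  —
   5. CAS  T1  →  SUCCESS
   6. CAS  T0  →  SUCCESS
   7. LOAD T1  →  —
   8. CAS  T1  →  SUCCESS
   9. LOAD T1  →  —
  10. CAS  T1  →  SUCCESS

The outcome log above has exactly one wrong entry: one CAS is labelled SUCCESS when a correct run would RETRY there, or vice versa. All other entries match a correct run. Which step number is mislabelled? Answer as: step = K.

step = 6

Re-executing:
   1) LOAD T0:  M=4  r_T0=4
   2) LOAD T1:  M=4  r_T1=4
   3) CAS  T1:  M=5  r_T1=4 ✓
   4) LOAD T1:  M=5  r_T1=5
   5) CAS  T1:  M=6  r_T1=5 ✓
   6) CAS  T0:  M=6  r_T0=4 ✗
   7) LOAD T1:  M=6  r_T1=6
   8) CAS  T1:  M=7  r_T1=6 ✓
   9) LOAD T1:  M=7  r_T1=7
  10) CAS  T1:  M=8  r_T1=7 ✓
Flip is step 6.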